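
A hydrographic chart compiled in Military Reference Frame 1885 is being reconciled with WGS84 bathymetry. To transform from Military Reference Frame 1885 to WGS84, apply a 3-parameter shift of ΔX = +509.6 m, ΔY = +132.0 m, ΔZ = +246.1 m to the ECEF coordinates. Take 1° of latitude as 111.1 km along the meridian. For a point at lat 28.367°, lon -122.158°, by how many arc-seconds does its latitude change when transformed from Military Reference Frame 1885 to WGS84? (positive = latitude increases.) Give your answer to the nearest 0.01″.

sin φ = 0.475117, cos φ = 0.879922, sin λ = -0.846584, cos λ = -0.532256.
North component: ΔN = −sin φ cos λ·ΔX − sin φ sin λ·ΔY + cos φ·ΔZ = −(0.475117)(-0.532256)(509.6) − (0.475117)(-0.846584)(132.0) + (0.879922)(246.1) = 398.51 m.
1° of latitude spans 111100 m, so Δφ = 398.51 / 111100 × 3600 = 12.913″.

Δφ = 12.91″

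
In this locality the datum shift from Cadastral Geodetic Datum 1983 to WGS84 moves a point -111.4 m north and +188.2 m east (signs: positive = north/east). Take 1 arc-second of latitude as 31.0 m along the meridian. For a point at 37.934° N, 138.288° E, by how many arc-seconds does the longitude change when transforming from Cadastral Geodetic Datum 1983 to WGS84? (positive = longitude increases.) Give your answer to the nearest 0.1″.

Δλ = 7.7″

At latitude 37.934°, cos φ = 0.788719.
1″ of longitude at this latitude = 31.00 × cos φ = 24.4503 m, so Δλ = 188.2 / 24.4503 = 7.697″.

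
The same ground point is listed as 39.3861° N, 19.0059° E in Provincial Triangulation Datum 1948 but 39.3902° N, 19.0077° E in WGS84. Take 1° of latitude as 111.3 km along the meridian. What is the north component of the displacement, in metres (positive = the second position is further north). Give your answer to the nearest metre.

Δφ = 39.3902° − 39.3861° = +0.0041°; Δλ = 19.0077° − 19.0059° = +0.0018°.
ΔN = Δφ × 111300 = 456.3 m; ΔE = Δλ × 111300 × cos(39.3861°) = +0.0018 × 111300 × 0.772888 = 154.8 m.

ΔN = 456 m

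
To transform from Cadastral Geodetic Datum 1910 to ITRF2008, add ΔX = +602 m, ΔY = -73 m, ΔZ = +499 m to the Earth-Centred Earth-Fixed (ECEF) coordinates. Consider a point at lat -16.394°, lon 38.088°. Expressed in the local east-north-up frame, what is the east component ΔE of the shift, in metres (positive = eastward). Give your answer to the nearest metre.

ΔE = -429 m

At φ = -16.394°, λ = 38.088°: sin φ = -0.282241, cos φ = 0.959344, sin λ = 0.616871, cos λ = 0.787064.
ΔE = −sin λ·ΔX + cos λ·ΔY = −(0.616871)·(602) + (0.787064)·(-73) = -428.81 m.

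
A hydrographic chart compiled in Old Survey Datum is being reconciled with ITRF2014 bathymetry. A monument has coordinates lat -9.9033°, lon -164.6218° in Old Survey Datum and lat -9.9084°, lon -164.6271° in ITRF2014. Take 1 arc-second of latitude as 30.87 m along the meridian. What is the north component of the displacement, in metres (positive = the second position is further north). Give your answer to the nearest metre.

ΔN = -567 m

Δφ = -9.9084° − -9.9033° = -0.0051°; Δλ = -164.6271° − -164.6218° = -0.0053°.
1° of latitude = 3600 × 30.87 = 111132 m.
ΔN = Δφ × 111132 = -566.8 m; ΔE = Δλ × 111132 × cos(-9.9033°) = -0.0053 × 111132 × 0.985099 = -580.2 m.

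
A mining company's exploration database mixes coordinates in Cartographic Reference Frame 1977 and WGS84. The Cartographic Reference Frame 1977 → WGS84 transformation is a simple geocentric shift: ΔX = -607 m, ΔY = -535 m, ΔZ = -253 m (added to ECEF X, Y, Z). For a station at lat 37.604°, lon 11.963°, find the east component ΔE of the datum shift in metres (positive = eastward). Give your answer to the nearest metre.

ΔE = -398 m

The local east axis at (φ, λ) is (−sin λ, cos λ, 0), so ΔE = −sin(11.963°)·(-607) + cos(11.963°)·(-535) = -397.56 m.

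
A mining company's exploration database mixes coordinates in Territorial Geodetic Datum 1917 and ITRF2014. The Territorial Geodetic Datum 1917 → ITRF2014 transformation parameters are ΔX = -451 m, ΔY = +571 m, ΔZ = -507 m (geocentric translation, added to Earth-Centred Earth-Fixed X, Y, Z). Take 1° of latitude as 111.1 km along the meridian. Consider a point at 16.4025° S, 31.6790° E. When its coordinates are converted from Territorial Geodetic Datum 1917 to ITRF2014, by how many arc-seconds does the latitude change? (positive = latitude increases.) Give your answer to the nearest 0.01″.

sin φ = -0.282383, cos φ = 0.959302, sin λ = 0.525160, cos λ = 0.851004.
North component: ΔN = −sin φ cos λ·ΔX − sin φ sin λ·ΔY + cos φ·ΔZ = −(-0.282383)(0.851004)(-451) − (-0.282383)(0.525160)(571) + (0.959302)(-507) = -510.07 m.
1° of latitude spans 111100 m, so Δφ = -510.07 / 111100 × 3600 = -16.528″.

Δφ = -16.53″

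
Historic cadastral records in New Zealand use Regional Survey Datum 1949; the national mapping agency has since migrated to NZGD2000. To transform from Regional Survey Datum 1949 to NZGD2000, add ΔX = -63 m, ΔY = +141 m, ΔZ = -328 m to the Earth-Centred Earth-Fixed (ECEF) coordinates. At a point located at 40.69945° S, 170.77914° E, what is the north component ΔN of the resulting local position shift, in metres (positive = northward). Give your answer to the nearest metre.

The local north axis is (−sin φ cos λ, −sin φ sin λ, cos φ), giving ΔN = 40.551 + 14.733 − 248.670 = -193.39 m.

ΔN = -193 m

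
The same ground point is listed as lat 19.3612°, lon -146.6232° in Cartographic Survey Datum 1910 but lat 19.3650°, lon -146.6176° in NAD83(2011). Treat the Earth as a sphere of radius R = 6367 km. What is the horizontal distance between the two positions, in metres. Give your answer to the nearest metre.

723 m

Δφ = 19.3650° − 19.3612° = +0.0038°; Δλ = -146.6176° − -146.6232° = +0.0056°.
1° along a meridian = πR/180 = 111125 m.
ΔN = Δφ × 111125 = 422.3 m; ΔE = Δλ × 111125 × cos(19.3612°) = +0.0056 × 111125 × 0.943447 = 587.1 m.
Distance = √(ΔE² + ΔN²) = √(587.1² + 422.3²) = 723.2 m.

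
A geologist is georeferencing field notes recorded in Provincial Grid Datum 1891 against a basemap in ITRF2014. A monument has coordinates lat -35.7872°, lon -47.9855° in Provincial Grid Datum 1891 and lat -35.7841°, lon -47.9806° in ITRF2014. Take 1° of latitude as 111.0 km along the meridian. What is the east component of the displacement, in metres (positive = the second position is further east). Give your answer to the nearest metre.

Δφ = -35.7841° − -35.7872° = +0.0031°; Δλ = -47.9806° − -47.9855° = +0.0049°.
ΔN = Δφ × 111000 = 344.1 m; ΔE = Δλ × 111000 × cos(-35.7872°) = +0.0049 × 111000 × 0.811194 = 441.2 m.

ΔE = 441 m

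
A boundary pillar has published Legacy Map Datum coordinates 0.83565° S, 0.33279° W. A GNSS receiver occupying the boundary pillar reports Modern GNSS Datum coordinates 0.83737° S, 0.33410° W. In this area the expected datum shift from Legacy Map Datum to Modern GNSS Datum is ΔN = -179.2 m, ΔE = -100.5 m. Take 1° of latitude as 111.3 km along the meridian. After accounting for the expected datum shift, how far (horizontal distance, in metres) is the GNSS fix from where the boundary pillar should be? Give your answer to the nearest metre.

47 m

Observed coordinate differences: Δφ = -0.00172°, Δλ = -0.00131°.
Converting to metres (1° lat = 111300 m, cos φ = 0.999894): observed ΔN = -191.4 m, observed ΔE = -145.8 m.
Subtracting the expected shift leaves a residual of -191.4 − (-179.2) = -12.2 m north and -145.8 − (-100.5) = -45.3 m east.
Residual distance = √((-12.2)² + (-45.3)²) = 46.9 m.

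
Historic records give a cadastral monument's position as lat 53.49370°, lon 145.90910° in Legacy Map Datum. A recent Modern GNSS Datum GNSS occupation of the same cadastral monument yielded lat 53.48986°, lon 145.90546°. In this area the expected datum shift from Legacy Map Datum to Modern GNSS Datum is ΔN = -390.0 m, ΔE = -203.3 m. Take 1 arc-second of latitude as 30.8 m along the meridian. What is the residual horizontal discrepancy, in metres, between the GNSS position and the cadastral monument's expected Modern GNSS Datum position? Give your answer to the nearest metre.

51 m

Observed coordinate differences: Δφ = -0.00384°, Δλ = -0.00364°.
Converting to metres (1° lat = 110880 m, cos φ = 0.594911): observed ΔN = -425.8 m, observed ΔE = -240.1 m.
Subtracting the expected shift leaves a residual of -425.8 − (-390.0) = -35.8 m north and -240.1 − (-203.3) = -36.8 m east.
Residual distance = √((-35.8)² + (-36.8)²) = 51.3 m.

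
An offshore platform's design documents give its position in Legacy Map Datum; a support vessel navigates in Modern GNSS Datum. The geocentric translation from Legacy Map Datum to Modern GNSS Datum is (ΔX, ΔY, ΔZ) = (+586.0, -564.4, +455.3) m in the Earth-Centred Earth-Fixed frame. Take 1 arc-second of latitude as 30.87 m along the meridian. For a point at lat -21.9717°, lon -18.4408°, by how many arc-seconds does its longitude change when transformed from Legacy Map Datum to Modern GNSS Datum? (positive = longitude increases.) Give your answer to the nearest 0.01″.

Δλ = -12.23″

sin φ = -0.374149, cos φ = 0.927369, sin λ = -0.316325, cos λ = 0.948651.
East component: ΔE = −sin λ·ΔX + cos λ·ΔY = −(-0.316325)(586.0) + (0.948651)(-564.4) = -350.05 m.
1° of latitude spans 3600 × 30.87 = 111132 m; at latitude φ, 1° of longitude spans that × cos φ = 103060.3 m, so Δλ = -350.05 / 103060.3 × 3600 = -12.228″.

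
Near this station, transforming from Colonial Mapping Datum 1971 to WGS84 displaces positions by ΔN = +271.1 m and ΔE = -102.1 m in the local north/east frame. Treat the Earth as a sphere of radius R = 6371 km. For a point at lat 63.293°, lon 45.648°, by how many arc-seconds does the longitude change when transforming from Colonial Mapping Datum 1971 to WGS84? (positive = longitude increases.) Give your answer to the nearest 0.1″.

At latitude 63.293°, cos φ = 0.449428.
One radian of longitude at latitude φ spans R cos φ, so Δλ = ΔE / (R cos φ) = -102.1 / (6371000 × 0.449428) = -3.5658e-05 rad = -7.355″.

Δλ = -7.4″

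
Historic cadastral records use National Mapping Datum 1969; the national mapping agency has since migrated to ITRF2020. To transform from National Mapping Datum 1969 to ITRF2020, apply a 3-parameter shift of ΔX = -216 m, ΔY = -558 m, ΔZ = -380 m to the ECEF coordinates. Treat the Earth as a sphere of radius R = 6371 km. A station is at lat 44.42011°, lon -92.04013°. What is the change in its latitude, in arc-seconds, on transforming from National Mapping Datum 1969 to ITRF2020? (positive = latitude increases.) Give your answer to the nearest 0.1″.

Δφ = -21.6″

sin φ = 0.699914, cos φ = 0.714227, sin λ = -0.999366, cos λ = -0.035599.
North component: ΔN = −sin φ cos λ·ΔX − sin φ sin λ·ΔY + cos φ·ΔZ = −(0.699914)(-0.035599)(-216) − (0.699914)(-0.999366)(-558) + (0.714227)(-380) = -667.09 m.
1° of latitude spans πR/180 = 111195 m, so Δφ = -667.09 / 111195 × 3600 = -21.598″.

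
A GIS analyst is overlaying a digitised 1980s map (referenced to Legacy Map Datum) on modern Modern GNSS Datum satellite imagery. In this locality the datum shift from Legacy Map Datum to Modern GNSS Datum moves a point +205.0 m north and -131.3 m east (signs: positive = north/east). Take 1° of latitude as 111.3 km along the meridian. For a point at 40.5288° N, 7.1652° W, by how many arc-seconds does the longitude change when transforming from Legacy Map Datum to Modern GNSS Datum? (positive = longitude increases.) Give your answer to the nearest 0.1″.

At latitude 40.5288°, cos φ = 0.760079.
1° of longitude at this latitude = 111.3 × cos φ = 84.60 km, so Δλ = -131.3 / 84596.8 = -0.0015521° = -5.587″.

Δλ = -5.6″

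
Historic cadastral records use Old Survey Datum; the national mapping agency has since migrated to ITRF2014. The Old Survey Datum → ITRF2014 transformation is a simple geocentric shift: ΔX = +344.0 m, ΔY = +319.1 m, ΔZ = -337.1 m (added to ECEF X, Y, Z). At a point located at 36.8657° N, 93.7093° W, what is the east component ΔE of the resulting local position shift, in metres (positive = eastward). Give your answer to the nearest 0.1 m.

ΔE = 322.6 m

At φ = 36.8657°, λ = -93.7093°: sin φ = 0.599941, cos φ = 0.800044, sin λ = -0.997905, cos λ = -0.064694.
ΔE = −sin λ·ΔX + cos λ·ΔY = −(-0.997905)·(344.0) + (-0.064694)·(319.1) = 322.64 m.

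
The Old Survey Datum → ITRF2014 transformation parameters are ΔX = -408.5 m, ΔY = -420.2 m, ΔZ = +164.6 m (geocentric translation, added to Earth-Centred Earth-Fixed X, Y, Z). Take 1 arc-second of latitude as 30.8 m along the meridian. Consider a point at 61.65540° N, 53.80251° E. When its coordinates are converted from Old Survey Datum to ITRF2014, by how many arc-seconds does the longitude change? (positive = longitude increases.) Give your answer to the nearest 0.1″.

Δλ = 5.6″

sin φ = 0.880108, cos φ = 0.474773, sin λ = 0.806986, cos λ = 0.590570.
East component: ΔE = −sin λ·ΔX + cos λ·ΔY = −(0.806986)(-408.5) + (0.590570)(-420.2) = 81.50 m.
1° of latitude spans 3600 × 30.80 = 110880 m; at latitude φ, 1° of longitude spans that × cos φ = 52642.9 m, so Δλ = 81.50 / 52642.9 × 3600 = 5.573″.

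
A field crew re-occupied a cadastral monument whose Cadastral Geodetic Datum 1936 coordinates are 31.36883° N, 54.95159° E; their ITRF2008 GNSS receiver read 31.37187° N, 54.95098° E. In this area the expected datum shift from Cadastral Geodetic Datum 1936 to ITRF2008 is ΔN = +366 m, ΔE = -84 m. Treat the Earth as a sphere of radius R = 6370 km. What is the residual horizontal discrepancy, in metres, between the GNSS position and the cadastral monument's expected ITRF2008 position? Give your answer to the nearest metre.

38 m

Observed coordinate differences: Δφ = +0.00304°, Δλ = -0.00061°.
Converting to metres (1° lat = 111177 m, cos φ = 0.853834): observed ΔN = 338.0 m, observed ΔE = -57.9 m.
Subtracting the expected shift leaves a residual of 338.0 − (366) = -28.0 m north and -57.9 − (-84) = 26.1 m east.
Residual distance = √((-28.0)² + 26.1²) = 38.3 m.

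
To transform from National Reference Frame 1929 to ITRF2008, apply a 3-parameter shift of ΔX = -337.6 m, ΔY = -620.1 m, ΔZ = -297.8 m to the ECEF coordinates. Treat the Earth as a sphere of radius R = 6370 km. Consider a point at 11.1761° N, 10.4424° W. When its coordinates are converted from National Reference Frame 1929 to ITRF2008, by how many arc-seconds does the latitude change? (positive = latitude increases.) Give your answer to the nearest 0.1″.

sin φ = 0.193825, cos φ = 0.981036, sin λ = -0.181247, cos λ = 0.983438.
North component: ΔN = −sin φ cos λ·ΔX − sin φ sin λ·ΔY + cos φ·ΔZ = −(0.193825)(0.983438)(-337.6) − (0.193825)(-0.181247)(-620.1) + (0.981036)(-297.8) = -249.59 m.
1° of latitude spans πR/180 = 111177 m, so Δφ = -249.59 / 111177 × 3600 = -8.082″.

Δφ = -8.1″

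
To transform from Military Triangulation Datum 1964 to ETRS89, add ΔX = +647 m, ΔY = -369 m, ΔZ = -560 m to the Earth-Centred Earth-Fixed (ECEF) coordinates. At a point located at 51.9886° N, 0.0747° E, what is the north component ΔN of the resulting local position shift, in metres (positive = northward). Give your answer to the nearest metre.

At φ = 51.9886°, λ = 0.0747°: sin φ = 0.787888, cos φ = 0.615818, sin λ = 0.001304, cos λ = 0.999999.
ΔN = −sin φ cos λ·ΔX − sin φ sin λ·ΔY + cos φ·ΔZ = −(0.787888)(0.999999)(647) − (0.787888)(0.001304)(-369) + (0.615818)(-560) = -854.24 m.

ΔN = -854 m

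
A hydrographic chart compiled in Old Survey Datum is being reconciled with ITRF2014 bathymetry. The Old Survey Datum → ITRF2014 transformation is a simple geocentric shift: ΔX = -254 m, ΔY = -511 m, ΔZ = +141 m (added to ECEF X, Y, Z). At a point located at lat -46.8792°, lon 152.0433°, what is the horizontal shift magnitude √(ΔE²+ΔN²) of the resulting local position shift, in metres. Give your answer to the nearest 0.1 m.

576.8 m

At φ = -46.8792°, λ = 152.0433°: sin φ = -0.729914, cos φ = 0.683539, sin λ = 0.468804, cos λ = -0.883302.
ΔE = −sin λ·ΔX + cos λ·ΔY = −(0.468804)·(-254) + (-0.883302)·(-511) = 570.44 m.
ΔN = −sin φ cos λ·ΔX − sin φ sin λ·ΔY + cos φ·ΔZ = −(-0.729914)(-0.883302)(-254) − (-0.729914)(0.468804)(-511) + (0.683539)(141) = 85.28 m.
Horizontal magnitude = √(ΔE² + ΔN²) = √(570.44² + 85.28²) = 576.78 m.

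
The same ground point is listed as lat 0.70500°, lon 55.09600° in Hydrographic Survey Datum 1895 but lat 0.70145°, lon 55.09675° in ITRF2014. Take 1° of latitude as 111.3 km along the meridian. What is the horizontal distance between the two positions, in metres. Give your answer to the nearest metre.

Δφ = 0.70145° − 0.70500° = -0.00355°; Δλ = 55.09675° − 55.09600° = +0.00075°.
ΔN = Δφ × 111300 = -395.1 m; ΔE = Δλ × 111300 × cos(0.70500°) = +0.00075 × 111300 × 0.999924 = 83.5 m.
Distance = √(ΔE² + ΔN²) = √(83.5² + (-395.1)²) = 403.8 m.

404 m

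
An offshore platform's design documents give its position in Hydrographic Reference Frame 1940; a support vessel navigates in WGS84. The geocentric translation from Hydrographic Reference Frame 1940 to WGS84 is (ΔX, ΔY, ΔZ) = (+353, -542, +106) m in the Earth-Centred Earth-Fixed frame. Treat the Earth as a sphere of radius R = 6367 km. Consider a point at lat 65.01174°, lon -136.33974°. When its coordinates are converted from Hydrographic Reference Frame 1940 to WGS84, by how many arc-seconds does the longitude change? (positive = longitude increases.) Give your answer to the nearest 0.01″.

Δλ = 48.76″

sin φ = 0.906394, cos φ = 0.422433, sin λ = -0.690381, cos λ = -0.723446.
East component: ΔE = −sin λ·ΔX + cos λ·ΔY = −(-0.690381)(353) + (-0.723446)(-542) = 635.81 m.
1° of latitude spans πR/180 = 111125 m; at latitude φ, 1° of longitude spans that × cos φ = 46942.9 m, so Δλ = 635.81 / 46942.9 × 3600 = 48.760″.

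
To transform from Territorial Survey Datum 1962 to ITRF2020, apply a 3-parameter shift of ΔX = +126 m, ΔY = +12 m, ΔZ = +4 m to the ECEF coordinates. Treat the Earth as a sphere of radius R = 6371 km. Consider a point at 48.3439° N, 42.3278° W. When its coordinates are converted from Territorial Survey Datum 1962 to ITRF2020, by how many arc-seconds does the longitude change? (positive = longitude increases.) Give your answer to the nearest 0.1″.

Δλ = 4.6″

sin φ = 0.747148, cos φ = 0.664658, sin λ = -0.673371, cos λ = 0.739304.
East component: ΔE = −sin λ·ΔX + cos λ·ΔY = −(-0.673371)(126) + (0.739304)(12) = 93.72 m.
1° of latitude spans πR/180 = 111195 m; at latitude φ, 1° of longitude spans that × cos φ = 73906.6 m, so Δλ = 93.72 / 73906.6 × 3600 = 4.565″.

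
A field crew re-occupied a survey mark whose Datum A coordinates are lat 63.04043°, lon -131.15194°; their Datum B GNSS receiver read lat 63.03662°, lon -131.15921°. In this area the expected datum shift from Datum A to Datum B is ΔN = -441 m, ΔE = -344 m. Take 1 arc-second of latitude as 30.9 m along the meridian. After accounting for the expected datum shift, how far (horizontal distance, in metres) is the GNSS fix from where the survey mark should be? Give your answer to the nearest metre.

Observed coordinate differences: Δφ = -0.00381°, Δλ = -0.00727°.
Converting to metres (1° lat = 111240 m, cos φ = 0.453362): observed ΔN = -423.8 m, observed ΔE = -366.6 m.
Subtracting the expected shift leaves a residual of -423.8 − (-441) = 17.2 m north and -366.6 − (-344) = -22.6 m east.
Residual distance = √(17.2² + (-22.6)²) = 28.4 m.

28 m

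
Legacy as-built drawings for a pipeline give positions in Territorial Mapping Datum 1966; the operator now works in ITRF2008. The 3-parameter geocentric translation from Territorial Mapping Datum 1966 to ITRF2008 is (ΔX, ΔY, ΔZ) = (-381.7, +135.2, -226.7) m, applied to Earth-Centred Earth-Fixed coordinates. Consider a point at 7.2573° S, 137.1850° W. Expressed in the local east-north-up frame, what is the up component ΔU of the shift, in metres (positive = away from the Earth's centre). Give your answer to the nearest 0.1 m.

ΔU = 215.2 m

At φ = -7.2573°, λ = -137.1850°: sin φ = -0.126325, cos φ = 0.991989, sin λ = -0.679633, cos λ = -0.733552.
ΔU = cos φ cos λ·ΔX + cos φ sin λ·ΔY + sin φ·ΔZ = (0.991989)(-0.733552)(-381.7) + (0.991989)(-0.679633)(135.2) + (-0.126325)(-226.7) = 215.24 m.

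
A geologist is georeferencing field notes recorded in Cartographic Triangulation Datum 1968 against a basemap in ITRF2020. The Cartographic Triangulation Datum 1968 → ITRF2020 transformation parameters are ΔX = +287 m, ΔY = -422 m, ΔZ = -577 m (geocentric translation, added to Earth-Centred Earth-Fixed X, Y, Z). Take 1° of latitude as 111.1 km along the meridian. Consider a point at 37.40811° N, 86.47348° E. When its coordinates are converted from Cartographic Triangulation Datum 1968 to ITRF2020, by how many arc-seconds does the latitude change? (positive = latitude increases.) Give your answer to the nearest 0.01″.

Δφ = -6.91″

sin φ = 0.607488, cos φ = 0.794329, sin λ = 0.998106, cos λ = 0.061511.
North component: ΔN = −sin φ cos λ·ΔX − sin φ sin λ·ΔY + cos φ·ΔZ = −(0.607488)(0.061511)(287) − (0.607488)(0.998106)(-422) + (0.794329)(-577) = -213.18 m.
1° of latitude spans 111100 m, so Δφ = -213.18 / 111100 × 3600 = -6.908″.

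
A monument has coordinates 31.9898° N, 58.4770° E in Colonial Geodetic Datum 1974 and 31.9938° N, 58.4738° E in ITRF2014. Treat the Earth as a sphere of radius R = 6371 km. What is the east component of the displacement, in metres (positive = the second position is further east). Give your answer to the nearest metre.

Δφ = 31.9938° − 31.9898° = +0.0040°; Δλ = 58.4738° − 58.4770° = -0.0032°.
1° along a meridian = πR/180 = 111195 m.
ΔN = Δφ × 111195 = 444.8 m; ΔE = Δλ × 111195 × cos(31.9898°) = -0.0032 × 111195 × 0.848142 = -301.8 m.

ΔE = -302 m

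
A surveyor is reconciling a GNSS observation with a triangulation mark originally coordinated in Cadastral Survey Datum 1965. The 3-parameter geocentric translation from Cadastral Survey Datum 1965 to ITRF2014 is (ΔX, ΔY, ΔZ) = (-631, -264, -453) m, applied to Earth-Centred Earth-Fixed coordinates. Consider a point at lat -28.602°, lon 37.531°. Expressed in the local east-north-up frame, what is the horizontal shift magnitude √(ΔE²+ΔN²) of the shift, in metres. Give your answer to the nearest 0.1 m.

735.4 m

The local east axis at (φ, λ) is (−sin λ, cos λ, 0), so ΔE = −sin(37.531°)·(-631) + cos(37.531°)·(-264) = 175.04 m.
The local north axis is (−sin φ cos λ, −sin φ sin λ, cos φ), giving ΔN = -239.552 − 76.991 − 397.719 = -714.26 m.
Horizontal magnitude = √(ΔE² + ΔN²) = √(175.04² + (-714.26)²) = 735.40 m.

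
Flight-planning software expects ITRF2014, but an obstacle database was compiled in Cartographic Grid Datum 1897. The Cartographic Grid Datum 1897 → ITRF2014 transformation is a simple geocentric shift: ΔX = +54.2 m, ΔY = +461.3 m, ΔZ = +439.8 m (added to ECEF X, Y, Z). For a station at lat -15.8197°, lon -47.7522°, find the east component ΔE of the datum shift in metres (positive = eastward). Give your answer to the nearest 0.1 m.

At φ = -15.8197°, λ = -47.7522°: sin φ = -0.272611, cos φ = 0.962124, sin λ = -0.740244, cos λ = 0.672338.
ΔE = −sin λ·ΔX + cos λ·ΔY = −(-0.740244)·(54.2) + (0.672338)·(461.3) = 350.27 m.

ΔE = 350.3 m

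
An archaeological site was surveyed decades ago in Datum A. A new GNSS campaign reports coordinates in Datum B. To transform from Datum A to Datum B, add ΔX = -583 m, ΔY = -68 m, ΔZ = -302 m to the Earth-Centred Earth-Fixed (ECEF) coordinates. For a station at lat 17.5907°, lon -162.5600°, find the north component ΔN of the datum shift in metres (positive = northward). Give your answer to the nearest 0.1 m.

At φ = 17.5907°, λ = -162.5600°: sin φ = 0.302215, cos φ = 0.953240, sin λ = -0.299707, cos λ = -0.954031.
ΔN = −sin φ cos λ·ΔX − sin φ sin λ·ΔY + cos φ·ΔZ = −(0.302215)(-0.954031)(-583) − (0.302215)(-0.299707)(-68) + (0.953240)(-302) = -462.13 m.

ΔN = -462.1 m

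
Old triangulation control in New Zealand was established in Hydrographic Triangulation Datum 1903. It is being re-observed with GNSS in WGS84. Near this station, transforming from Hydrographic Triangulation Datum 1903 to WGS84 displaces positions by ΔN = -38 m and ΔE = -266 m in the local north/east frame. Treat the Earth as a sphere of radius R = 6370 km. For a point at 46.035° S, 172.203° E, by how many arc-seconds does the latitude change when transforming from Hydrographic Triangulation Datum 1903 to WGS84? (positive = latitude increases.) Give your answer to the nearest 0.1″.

On a sphere of radius R, 1 rad of latitude = R, so Δφ = ΔN / R = -38.0 / 6370000 = -5.9655e-06 rad = -1.230″.

Δφ = -1.2″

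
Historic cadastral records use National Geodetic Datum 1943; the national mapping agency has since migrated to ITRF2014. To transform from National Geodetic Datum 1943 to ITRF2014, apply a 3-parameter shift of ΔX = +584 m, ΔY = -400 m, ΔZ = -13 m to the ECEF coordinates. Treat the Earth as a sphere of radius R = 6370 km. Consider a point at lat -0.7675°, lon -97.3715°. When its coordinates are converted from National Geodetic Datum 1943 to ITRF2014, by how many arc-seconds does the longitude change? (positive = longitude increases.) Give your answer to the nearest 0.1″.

sin φ = -0.013395, cos φ = 0.999910, sin λ = -0.991735, cos λ = -0.128302.
East component: ΔE = −sin λ·ΔX + cos λ·ΔY = −(-0.991735)(584) + (-0.128302)(-400) = 630.49 m.
1° of latitude spans πR/180 = 111177 m; at latitude φ, 1° of longitude spans that × cos φ = 111167.5 m, so Δλ = 630.49 / 111167.5 × 3600 = 20.418″.

Δλ = 20.4″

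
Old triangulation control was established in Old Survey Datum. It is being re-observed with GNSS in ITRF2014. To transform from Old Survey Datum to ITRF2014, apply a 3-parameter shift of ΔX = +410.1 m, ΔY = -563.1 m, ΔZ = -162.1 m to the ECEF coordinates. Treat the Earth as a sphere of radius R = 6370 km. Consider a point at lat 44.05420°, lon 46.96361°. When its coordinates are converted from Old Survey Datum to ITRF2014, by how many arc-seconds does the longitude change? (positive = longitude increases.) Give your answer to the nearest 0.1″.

sin φ = 0.695339, cos φ = 0.718682, sin λ = 0.730920, cos λ = 0.682463.
East component: ΔE = −sin λ·ΔX + cos λ·ΔY = −(0.730920)(410.1) + (0.682463)(-563.1) = -684.05 m.
1° of latitude spans πR/180 = 111177 m; at latitude φ, 1° of longitude spans that × cos φ = 79901.3 m, so Δλ = -684.05 / 79901.3 × 3600 = -30.820″.

Δλ = -30.8″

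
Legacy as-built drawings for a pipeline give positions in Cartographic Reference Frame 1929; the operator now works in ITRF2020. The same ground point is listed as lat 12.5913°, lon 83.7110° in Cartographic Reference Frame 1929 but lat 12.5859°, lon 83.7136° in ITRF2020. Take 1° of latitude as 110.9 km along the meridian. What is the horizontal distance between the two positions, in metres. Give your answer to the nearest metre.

662 m

Δφ = 12.5859° − 12.5913° = -0.0054°; Δλ = 83.7136° − 83.7110° = +0.0026°.
ΔN = Δφ × 110900 = -598.9 m; ΔE = Δλ × 110900 × cos(12.5913°) = +0.0026 × 110900 × 0.975950 = 281.4 m.
Distance = √(ΔE² + ΔN²) = √(281.4² + (-598.9)²) = 661.7 m.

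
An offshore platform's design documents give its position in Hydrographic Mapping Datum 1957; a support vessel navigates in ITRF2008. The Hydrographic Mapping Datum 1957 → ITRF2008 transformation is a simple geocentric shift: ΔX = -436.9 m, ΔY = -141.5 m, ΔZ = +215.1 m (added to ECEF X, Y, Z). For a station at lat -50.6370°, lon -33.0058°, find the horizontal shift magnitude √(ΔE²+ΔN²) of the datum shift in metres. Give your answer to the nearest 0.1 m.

At φ = -50.6370°, λ = -33.0058°: sin φ = -0.773143, cos φ = 0.634231, sin λ = -0.544724, cos λ = 0.838615.
ΔE = −sin λ·ΔX + cos λ·ΔY = −(-0.544724)·(-436.9) + (0.838615)·(-141.5) = -356.65 m.
ΔN = −sin φ cos λ·ΔX − sin φ sin λ·ΔY + cos φ·ΔZ = −(-0.773143)(0.838615)(-436.9) − (-0.773143)(-0.544724)(-141.5) + (0.634231)(215.1) = -87.26 m.
Horizontal magnitude = √(ΔE² + ΔN²) = √((-356.65)² + (-87.26)²) = 367.17 m.

367.2 m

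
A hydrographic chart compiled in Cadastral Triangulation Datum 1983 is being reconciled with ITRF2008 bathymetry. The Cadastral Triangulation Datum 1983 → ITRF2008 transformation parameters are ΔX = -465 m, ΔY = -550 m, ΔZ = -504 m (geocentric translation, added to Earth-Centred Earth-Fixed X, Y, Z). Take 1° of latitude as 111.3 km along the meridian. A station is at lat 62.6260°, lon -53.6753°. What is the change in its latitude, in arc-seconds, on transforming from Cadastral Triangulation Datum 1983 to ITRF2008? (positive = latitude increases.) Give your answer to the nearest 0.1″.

Δφ = -12.3″

sin φ = 0.888024, cos φ = 0.459797, sin λ = -0.805673, cos λ = 0.592361.
North component: ΔN = −sin φ cos λ·ΔX − sin φ sin λ·ΔY + cos φ·ΔZ = −(0.888024)(0.592361)(-465) − (0.888024)(-0.805673)(-550) + (0.459797)(-504) = -380.63 m.
1° of latitude spans 111300 m, so Δφ = -380.63 / 111300 × 3600 = -12.312″.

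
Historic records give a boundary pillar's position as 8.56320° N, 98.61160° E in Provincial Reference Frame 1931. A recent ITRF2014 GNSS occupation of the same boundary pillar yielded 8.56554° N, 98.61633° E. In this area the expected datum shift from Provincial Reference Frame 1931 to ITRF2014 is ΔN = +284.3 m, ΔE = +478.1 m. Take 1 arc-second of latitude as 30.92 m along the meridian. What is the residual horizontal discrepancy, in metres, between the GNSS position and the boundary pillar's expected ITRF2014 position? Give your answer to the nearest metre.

Observed coordinate differences: Δφ = +0.00234°, Δλ = +0.00473°.
Converting to metres (1° lat = 111312 m, cos φ = 0.988852): observed ΔN = 260.5 m, observed ΔE = 520.6 m.
Subtracting the expected shift leaves a residual of 260.5 − (284.3) = -23.8 m north and 520.6 − (478.1) = 42.5 m east.
Residual distance = √((-23.8)² + 42.5²) = 48.8 m.

49 m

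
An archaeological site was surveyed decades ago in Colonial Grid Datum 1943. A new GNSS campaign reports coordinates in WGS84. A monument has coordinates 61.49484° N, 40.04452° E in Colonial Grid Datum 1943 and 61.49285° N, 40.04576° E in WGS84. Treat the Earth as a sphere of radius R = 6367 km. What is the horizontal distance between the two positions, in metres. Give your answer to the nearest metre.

231 m

Δφ = 61.49285° − 61.49484° = -0.00199°; Δλ = 40.04576° − 40.04452° = +0.00124°.
1° along a meridian = πR/180 = 111125 m.
ΔN = Δφ × 111125 = -221.1 m; ΔE = Δλ × 111125 × cos(61.49484°) = +0.00124 × 111125 × 0.477238 = 65.8 m.
Distance = √(ΔE² + ΔN²) = √(65.8² + (-221.1)²) = 230.7 m.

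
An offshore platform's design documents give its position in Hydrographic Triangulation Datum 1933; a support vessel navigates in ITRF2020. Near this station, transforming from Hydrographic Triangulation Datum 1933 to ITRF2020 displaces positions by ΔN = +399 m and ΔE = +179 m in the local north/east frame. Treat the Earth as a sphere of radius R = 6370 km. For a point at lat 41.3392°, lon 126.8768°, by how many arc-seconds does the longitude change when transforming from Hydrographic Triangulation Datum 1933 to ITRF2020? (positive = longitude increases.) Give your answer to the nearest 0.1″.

Δλ = 7.7″

At latitude 41.3392°, cos φ = 0.750812.
One radian of longitude at latitude φ spans R cos φ, so Δλ = ΔE / (R cos φ) = 179.0 / (6370000 × 0.750812) = 3.7427e-05 rad = 7.720″.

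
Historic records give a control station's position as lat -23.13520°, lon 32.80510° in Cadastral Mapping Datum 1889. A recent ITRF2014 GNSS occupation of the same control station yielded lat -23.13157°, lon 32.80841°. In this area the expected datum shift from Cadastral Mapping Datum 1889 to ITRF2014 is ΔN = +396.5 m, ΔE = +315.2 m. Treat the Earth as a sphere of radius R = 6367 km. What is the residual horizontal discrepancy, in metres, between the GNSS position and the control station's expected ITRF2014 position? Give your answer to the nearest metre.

24 m

Observed coordinate differences: Δφ = +0.00363°, Δλ = +0.00331°.
Converting to metres (1° lat = 111125 m, cos φ = 0.919580): observed ΔN = 403.4 m, observed ΔE = 338.2 m.
Subtracting the expected shift leaves a residual of 403.4 − (396.5) = 6.9 m north and 338.2 − (315.2) = 23.0 m east.
Residual distance = √(6.9² + 23.0²) = 24.1 m.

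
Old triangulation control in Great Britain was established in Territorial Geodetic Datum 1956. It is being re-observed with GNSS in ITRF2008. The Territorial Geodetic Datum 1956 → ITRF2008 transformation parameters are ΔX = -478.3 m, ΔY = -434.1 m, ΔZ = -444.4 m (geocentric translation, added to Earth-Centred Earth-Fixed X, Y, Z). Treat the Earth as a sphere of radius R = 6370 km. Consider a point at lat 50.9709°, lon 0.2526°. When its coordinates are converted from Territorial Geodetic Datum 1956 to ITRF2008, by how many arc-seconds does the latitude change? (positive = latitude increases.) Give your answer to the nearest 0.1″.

Δφ = 3.0″

sin φ = 0.776826, cos φ = 0.629715, sin λ = 0.004409, cos λ = 0.999990.
North component: ΔN = −sin φ cos λ·ΔX − sin φ sin λ·ΔY + cos φ·ΔZ = −(0.776826)(0.999990)(-478.3) − (0.776826)(0.004409)(-434.1) + (0.629715)(-444.4) = 93.19 m.
1° of latitude spans πR/180 = 111177 m, so Δφ = 93.19 / 111177 × 3600 = 3.018″.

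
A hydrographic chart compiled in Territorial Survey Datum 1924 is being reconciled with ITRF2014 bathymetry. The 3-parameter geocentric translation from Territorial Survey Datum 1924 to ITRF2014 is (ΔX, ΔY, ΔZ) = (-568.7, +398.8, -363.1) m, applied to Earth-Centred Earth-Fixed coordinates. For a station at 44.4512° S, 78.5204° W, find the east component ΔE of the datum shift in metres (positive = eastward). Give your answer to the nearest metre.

ΔE = -478 m

At φ = -44.4512°, λ = -78.5204°: sin φ = -0.700302, cos φ = 0.713847, sin λ = -0.979996, cos λ = 0.199019.
ΔE = −sin λ·ΔX + cos λ·ΔY = −(-0.979996)·(-568.7) + (0.199019)·(398.8) = -477.95 m.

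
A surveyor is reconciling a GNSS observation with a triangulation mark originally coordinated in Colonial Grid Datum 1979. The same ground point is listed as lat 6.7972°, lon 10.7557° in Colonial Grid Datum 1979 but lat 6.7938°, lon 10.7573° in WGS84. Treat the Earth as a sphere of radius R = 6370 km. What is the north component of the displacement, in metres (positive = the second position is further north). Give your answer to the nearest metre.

ΔN = -378 m

Δφ = 6.7938° − 6.7972° = -0.0034°; Δλ = 10.7573° − 10.7557° = +0.0016°.
1° along a meridian = πR/180 = 111177 m.
ΔN = Δφ × 111177 = -378.0 m; ΔE = Δλ × 111177 × cos(6.7972°) = +0.0016 × 111177 × 0.992971 = 176.6 m.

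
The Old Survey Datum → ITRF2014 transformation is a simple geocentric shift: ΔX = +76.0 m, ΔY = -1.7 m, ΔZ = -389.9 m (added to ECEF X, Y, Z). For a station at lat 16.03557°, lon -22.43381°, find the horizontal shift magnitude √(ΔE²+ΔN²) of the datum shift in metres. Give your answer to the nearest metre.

395 m

At φ = 16.03557°, λ = -22.43381°: sin φ = 0.276234, cos φ = 0.961090, sin λ = -0.381616, cos λ = 0.924321.
ΔE = −sin λ·ΔX + cos λ·ΔY = −(-0.381616)·(76.0) + (0.924321)·(-1.7) = 27.43 m.
ΔN = −sin φ cos λ·ΔX − sin φ sin λ·ΔY + cos φ·ΔZ = −(0.276234)(0.924321)(76.0) − (0.276234)(-0.381616)(-1.7) + (0.961090)(-389.9) = -394.31 m.
Horizontal magnitude = √(ΔE² + ΔN²) = √(27.43² + (-394.31)²) = 395.27 m.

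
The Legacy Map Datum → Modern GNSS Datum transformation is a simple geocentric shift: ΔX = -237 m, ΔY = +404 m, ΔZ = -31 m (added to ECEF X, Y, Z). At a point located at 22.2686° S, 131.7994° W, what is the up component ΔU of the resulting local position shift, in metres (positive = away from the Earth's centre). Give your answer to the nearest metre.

At φ = -22.2686°, λ = -131.7994°: sin φ = -0.378949, cos φ = 0.925418, sin λ = -0.745483, cos λ = -0.666525.
ΔU = cos φ cos λ·ΔX + cos φ sin λ·ΔY + sin φ·ΔZ = (0.925418)(-0.666525)(-237) + (0.925418)(-0.745483)(404) + (-0.378949)(-31) = -120.78 m.

ΔU = -121 m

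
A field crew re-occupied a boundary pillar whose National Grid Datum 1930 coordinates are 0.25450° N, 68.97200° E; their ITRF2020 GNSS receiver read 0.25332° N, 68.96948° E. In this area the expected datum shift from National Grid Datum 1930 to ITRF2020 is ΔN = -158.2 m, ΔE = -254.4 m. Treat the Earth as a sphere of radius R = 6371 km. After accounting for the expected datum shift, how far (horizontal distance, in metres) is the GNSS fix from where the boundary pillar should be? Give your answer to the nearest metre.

37 m

Observed coordinate differences: Δφ = -0.00118°, Δλ = -0.00252°.
Converting to metres (1° lat = 111195 m, cos φ = 0.999990): observed ΔN = -131.2 m, observed ΔE = -280.2 m.
Subtracting the expected shift leaves a residual of -131.2 − (-158.2) = 27.0 m north and -280.2 − (-254.4) = -25.8 m east.
Residual distance = √(27.0² + (-25.8)²) = 37.3 m.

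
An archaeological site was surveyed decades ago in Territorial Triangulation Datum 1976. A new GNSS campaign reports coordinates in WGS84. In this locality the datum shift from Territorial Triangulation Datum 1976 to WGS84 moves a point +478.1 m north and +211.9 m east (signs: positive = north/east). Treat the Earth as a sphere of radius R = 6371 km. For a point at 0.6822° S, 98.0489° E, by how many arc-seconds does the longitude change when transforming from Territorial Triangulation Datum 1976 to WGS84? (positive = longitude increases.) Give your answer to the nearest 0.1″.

Δλ = 6.9″

At latitude -0.6822°, cos φ = 0.999929.
One radian of longitude at latitude φ spans R cos φ, so Δλ = ΔE / (R cos φ) = 211.9 / (6371000 × 0.999929) = 3.3262e-05 rad = 6.861″.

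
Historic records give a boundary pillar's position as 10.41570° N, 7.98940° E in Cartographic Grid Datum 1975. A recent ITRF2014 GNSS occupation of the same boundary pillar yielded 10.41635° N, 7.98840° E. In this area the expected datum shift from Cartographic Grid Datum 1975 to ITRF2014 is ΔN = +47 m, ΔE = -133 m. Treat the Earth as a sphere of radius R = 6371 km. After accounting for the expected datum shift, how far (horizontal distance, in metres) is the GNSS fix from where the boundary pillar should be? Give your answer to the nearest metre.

35 m

Observed coordinate differences: Δφ = +0.00065°, Δλ = -0.00100°.
Converting to metres (1° lat = 111195 m, cos φ = 0.983522): observed ΔN = 72.3 m, observed ΔE = -109.4 m.
Subtracting the expected shift leaves a residual of 72.3 − (47) = 25.3 m north and -109.4 − (-133) = 23.6 m east.
Residual distance = √(25.3² + 23.6²) = 34.6 m.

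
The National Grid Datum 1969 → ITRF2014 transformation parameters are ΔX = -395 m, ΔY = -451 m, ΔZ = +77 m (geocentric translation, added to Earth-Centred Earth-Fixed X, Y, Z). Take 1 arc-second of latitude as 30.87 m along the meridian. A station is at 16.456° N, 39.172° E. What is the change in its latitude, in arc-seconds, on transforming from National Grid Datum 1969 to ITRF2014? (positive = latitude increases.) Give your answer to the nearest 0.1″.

sin φ = 0.283279, cos φ = 0.959038, sin λ = 0.631651, cos λ = 0.775253.
North component: ΔN = −sin φ cos λ·ΔX − sin φ sin λ·ΔY + cos φ·ΔZ = −(0.283279)(0.775253)(-395) − (0.283279)(0.631651)(-451) + (0.959038)(77) = 241.29 m.
1° of latitude spans 3600 × 30.87 = 111132 m, so Δφ = 241.29 / 111132 × 3600 = 7.816″.

Δφ = 7.8″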